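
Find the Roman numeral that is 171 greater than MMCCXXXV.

MMCCXXXV = 2235
2235 + 171 = 2406

MMCDVI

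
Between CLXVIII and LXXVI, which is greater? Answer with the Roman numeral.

CLXVIII = 168
LXXVI = 76
168 is larger

CLXVIII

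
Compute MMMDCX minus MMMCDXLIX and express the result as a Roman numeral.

MMMDCX = 3610
MMMCDXLIX = 3449
3610 - 3449 = 161

CLXI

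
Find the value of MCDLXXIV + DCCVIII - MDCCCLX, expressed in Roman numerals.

MCDLXXIV = 1474, DCCVIII = 708, MDCCCLX = 1860
1474 + 708 = 2182
2182 - 1860 = 322

CCCXXII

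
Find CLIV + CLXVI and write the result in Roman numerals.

CLIV = 154
CLXVI = 166
154 + 166 = 320

CCCXX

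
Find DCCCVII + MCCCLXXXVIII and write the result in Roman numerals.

DCCCVII = 807
MCCCLXXXVIII = 1388
807 + 1388 = 2195

MMCXCV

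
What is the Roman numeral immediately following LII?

LII = 52, so the next integer is 52 + 1 = 53

LIII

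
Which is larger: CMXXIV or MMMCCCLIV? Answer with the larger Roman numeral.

CMXXIV = 924
MMMCCCLIV = 3354
3354 is larger

MMMCCCLIV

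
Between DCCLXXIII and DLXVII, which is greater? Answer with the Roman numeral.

DCCLXXIII = 773
DLXVII = 567
773 is larger

DCCLXXIII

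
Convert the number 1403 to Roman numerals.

Convert 1403 to Roman numerals:
  1403 contains 1×1000 (M)
  403 contains 1×400 (CD)
  3 contains 3×1 (III)

MCDIII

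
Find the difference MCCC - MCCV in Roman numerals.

MCCC = 1300
MCCV = 1205
1300 - 1205 = 95

XCV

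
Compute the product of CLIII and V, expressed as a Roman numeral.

CLIII = 153
V = 5
153 × 5 = 765

DCCLXV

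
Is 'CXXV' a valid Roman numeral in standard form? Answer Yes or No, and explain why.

'CXXV': Check the rules: uses only the symbols I, V, X, L, C, D, M; no symbol is repeated more than three times in a row; V, L and D each appear at most once; no smaller symbol precedes a larger one (values never increase from left to right). Value: C (100) + X (10) + X (10) + V (5) = 125. So it is a valid standard Roman numeral.

Yes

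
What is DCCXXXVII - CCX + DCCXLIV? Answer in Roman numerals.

DCCXXXVII = 737, CCX = 210, DCCXLIV = 744
737 - 210 = 527
527 + 744 = 1271

MCCLXXI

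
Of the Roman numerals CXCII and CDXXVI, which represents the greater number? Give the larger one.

CXCII = 192
CDXXVI = 426
426 is larger

CDXXVI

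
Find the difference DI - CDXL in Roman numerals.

DI = 501
CDXL = 440
501 - 440 = 61

LXI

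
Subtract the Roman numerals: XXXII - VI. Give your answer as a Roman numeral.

XXXII = 32
VI = 6
32 - 6 = 26

XXVI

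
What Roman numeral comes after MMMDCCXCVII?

MMMDCCXCVII = 3797; next is 3798

MMMDCCXCVIII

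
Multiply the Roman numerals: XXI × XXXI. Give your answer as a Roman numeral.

XXI = 21
XXXI = 31
21 × 31 = 651

DCLI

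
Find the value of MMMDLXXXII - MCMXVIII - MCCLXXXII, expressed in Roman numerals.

MMMDLXXXII = 3582, MCMXVIII = 1918, MCCLXXXII = 1282
3582 - 1918 = 1664
1664 - 1282 = 382

CCCLXXXII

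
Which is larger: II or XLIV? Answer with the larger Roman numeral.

II = 2
XLIV = 44
44 is larger

XLIV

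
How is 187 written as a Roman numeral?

Convert 187 to Roman numerals:
  187 contains 1×100 (C)
  87 contains 1×50 (L)
  37 contains 3×10 (XXX)
  7 contains 1×5 (V)
  2 contains 2×1 (II)

CLXXXVII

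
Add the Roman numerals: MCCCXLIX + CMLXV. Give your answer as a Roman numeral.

MCCCXLIX = 1349
CMLXV = 965
1349 + 965 = 2314

MMCCCXIV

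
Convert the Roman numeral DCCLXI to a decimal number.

DCCLXI: D=500, C=100, C=100, L=50, X=10, I=1
500 + 100 + 100 + 50 + 10 + 1 = 761

761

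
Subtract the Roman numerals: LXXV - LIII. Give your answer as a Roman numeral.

LXXV = 75
LIII = 53
75 - 53 = 22

XXII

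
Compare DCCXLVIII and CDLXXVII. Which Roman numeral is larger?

DCCXLVIII = 748
CDLXXVII = 477
748 is larger

DCCXLVIII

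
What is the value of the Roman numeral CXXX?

CXXX: C=100, X=10, X=10, X=10
100 + 10 + 10 + 10 = 130

130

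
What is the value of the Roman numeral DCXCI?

DCXCI: D=500, C=100, XC=90, I=1
500 + 100 + 90 + 1 = 691

691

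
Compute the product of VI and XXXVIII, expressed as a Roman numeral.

VI = 6
XXXVIII = 38
6 × 38 = 228

CCXXVIII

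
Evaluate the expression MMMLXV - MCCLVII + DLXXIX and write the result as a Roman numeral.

MMMLXV = 3065, MCCLVII = 1257, DLXXIX = 579
3065 - 1257 = 1808
1808 + 579 = 2387

MMCCCLXXXVII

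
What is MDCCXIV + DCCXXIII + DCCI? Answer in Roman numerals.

MDCCXIV = 1714, DCCXXIII = 723, DCCI = 701
1714 + 723 = 2437
2437 + 701 = 3138

MMMCXXXVIII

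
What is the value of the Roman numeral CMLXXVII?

CMLXXVII: CM=900, L=50, X=10, X=10, V=5, I=1, I=1
900 + 50 + 10 + 10 + 5 + 1 + 1 = 977

977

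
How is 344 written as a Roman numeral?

Convert 344 to Roman numerals:
  344 contains 3×100 (CCC)
  44 contains 1×40 (XL)
  4 contains 1×4 (IV)

CCCXLIV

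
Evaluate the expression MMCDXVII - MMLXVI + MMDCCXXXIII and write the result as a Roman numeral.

MMCDXVII = 2417, MMLXVI = 2066, MMDCCXXXIII = 2733
2417 - 2066 = 351
351 + 2733 = 3084

MMMLXXXIV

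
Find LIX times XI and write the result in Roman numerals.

LIX = 59
XI = 11
59 × 11 = 649

DCXLIX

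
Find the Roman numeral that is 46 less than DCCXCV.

DCCXCV = 795
795 - 46 = 749

DCCXLIX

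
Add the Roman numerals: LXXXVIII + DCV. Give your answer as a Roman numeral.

LXXXVIII = 88
DCV = 605
88 + 605 = 693

DCXCIII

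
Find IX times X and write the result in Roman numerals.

IX = 9
X = 10
9 × 10 = 90

XC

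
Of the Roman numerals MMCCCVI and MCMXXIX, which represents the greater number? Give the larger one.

MMCCCVI = 2306
MCMXXIX = 1929
2306 is larger

MMCCCVI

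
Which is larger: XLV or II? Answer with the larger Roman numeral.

XLV = 45
II = 2
45 is larger

XLV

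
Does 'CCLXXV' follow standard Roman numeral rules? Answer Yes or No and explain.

'CCLXXV': Check the rules: uses only the symbols I, V, X, L, C, D, M; no symbol is repeated more than three times in a row; V, L and D each appear at most once; no smaller symbol precedes a larger one (values never increase from left to right). Value: C (100) + C (100) + L (50) + X (10) + X (10) + V (5) = 275. So it is a valid standard Roman numeral.

Yes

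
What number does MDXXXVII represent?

MDXXXVII: M=1000, D=500, X=10, X=10, X=10, V=5, I=1, I=1
1000 + 500 + 10 + 10 + 10 + 5 + 1 + 1 = 1537

1537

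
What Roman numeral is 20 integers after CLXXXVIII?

CLXXXVIII = 188
188 + 20 = 208

CCVIII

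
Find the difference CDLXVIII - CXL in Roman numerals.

CDLXVIII = 468
CXL = 140
468 - 140 = 328

CCCXXVIII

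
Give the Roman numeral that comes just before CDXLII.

CDXLII = 442; previous is 441

CDXLI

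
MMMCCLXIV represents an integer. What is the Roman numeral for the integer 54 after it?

MMMCCLXIV = 3264
3264 + 54 = 3318

MMMCCCXVIII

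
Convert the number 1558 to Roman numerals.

Convert 1558 to Roman numerals:
  1558 contains 1×1000 (M)
  558 contains 1×500 (D)
  58 contains 1×50 (L)
  8 contains 1×5 (V)
  3 contains 3×1 (III)

MDLVIII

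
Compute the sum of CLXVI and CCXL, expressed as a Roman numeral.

CLXVI = 166
CCXL = 240
166 + 240 = 406

CDVI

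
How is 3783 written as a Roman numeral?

Convert 3783 to Roman numerals:
  3783 contains 3×1000 (MMM)
  783 contains 1×500 (D)
  283 contains 2×100 (CC)
  83 contains 1×50 (L)
  33 contains 3×10 (XXX)
  3 contains 3×1 (III)

MMMDCCLXXXIII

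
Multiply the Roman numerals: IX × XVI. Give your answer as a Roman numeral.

IX = 9
XVI = 16
9 × 16 = 144

CXLIV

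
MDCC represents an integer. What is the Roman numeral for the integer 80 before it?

MDCC = 1700
1700 - 80 = 1620

MDCXX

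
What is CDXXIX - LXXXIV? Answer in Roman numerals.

CDXXIX = 429
LXXXIV = 84
429 - 84 = 345

CCCXLV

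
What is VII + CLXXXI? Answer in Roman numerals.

VII = 7
CLXXXI = 181
7 + 181 = 188

CLXXXVIII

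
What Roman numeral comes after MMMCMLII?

MMMCMLII = 3952; next is 3953

MMMCMLIII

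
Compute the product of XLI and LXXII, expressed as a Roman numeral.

XLI = 41
LXXII = 72
41 × 72 = 2952

MMCMLII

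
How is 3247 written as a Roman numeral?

Convert 3247 to Roman numerals:
  3247 contains 3×1000 (MMM)
  247 contains 2×100 (CC)
  47 contains 1×40 (XL)
  7 contains 1×5 (V)
  2 contains 2×1 (II)

MMMCCXLVII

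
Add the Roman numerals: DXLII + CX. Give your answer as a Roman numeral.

DXLII = 542
CX = 110
542 + 110 = 652

DCLII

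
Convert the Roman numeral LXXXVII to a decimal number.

LXXXVII: L=50, X=10, X=10, X=10, V=5, I=1, I=1
50 + 10 + 10 + 10 + 5 + 1 + 1 = 87

87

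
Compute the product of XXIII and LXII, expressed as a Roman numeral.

XXIII = 23
LXII = 62
23 × 62 = 1426

MCDXXVI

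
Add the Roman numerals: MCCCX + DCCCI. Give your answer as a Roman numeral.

MCCCX = 1310
DCCCI = 801
1310 + 801 = 2111

MMCXI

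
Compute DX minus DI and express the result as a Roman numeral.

DX = 510
DI = 501
510 - 501 = 9

IX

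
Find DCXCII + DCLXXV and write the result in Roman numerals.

DCXCII = 692
DCLXXV = 675
692 + 675 = 1367

MCCCLXVII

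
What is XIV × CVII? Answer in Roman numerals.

XIV = 14
CVII = 107
14 × 107 = 1498

MCDXCVIII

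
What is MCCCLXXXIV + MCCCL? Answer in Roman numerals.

MCCCLXXXIV = 1384
MCCCL = 1350
1384 + 1350 = 2734

MMDCCXXXIV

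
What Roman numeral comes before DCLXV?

DCLXV = 665, so the previous integer is 665 - 1 = 664

DCLXIV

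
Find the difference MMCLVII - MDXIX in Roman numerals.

MMCLVII = 2157
MDXIX = 1519
2157 - 1519 = 638

DCXXXVIII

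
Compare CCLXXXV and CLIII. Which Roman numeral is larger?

CCLXXXV = 285
CLIII = 153
285 is larger

CCLXXXV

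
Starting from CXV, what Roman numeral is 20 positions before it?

CXV = 115
115 - 20 = 95

XCV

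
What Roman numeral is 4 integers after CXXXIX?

CXXXIX = 139
139 + 4 = 143

CXLIII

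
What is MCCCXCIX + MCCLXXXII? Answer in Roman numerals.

MCCCXCIX = 1399
MCCLXXXII = 1282
1399 + 1282 = 2681

MMDCLXXXI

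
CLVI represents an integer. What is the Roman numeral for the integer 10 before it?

CLVI = 156
156 - 10 = 146

CXLVI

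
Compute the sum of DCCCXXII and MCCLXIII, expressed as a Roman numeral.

DCCCXXII = 822
MCCLXIII = 1263
822 + 1263 = 2085

MMLXXXV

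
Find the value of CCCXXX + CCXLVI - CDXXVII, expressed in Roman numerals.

CCCXXX = 330, CCXLVI = 246, CDXXVII = 427
330 + 246 = 576
576 - 427 = 149

CXLIX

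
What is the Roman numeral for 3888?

Convert 3888 to Roman numerals:
  3888 contains 3×1000 (MMM)
  888 contains 1×500 (D)
  388 contains 3×100 (CCC)
  88 contains 1×50 (L)
  38 contains 3×10 (XXX)
  8 contains 1×5 (V)
  3 contains 3×1 (III)

MMMDCCCLXXXVIII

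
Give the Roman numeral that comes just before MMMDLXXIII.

MMMDLXXIII = 3573; previous is 3572

MMMDLXXII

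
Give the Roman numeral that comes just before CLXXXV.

CLXXXV = 185; previous is 184

CLXXXIV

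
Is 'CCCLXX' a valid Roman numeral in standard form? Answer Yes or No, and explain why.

'CCCLXX': Check the rules: uses only the symbols I, V, X, L, C, D, M; no symbol is repeated more than three times in a row; V, L and D each appear at most once; no smaller symbol precedes a larger one (values never increase from left to right). Value: C (100) + C (100) + C (100) + L (50) + X (10) + X (10) = 370. So it is a valid standard Roman numeral.

Yes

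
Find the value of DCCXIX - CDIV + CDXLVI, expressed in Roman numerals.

DCCXIX = 719, CDIV = 404, CDXLVI = 446
719 - 404 = 315
315 + 446 = 761

DCCLXI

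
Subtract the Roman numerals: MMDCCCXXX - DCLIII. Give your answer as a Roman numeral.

MMDCCCXXX = 2830
DCLIII = 653
2830 - 653 = 2177

MMCLXXVII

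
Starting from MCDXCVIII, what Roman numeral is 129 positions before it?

MCDXCVIII = 1498
1498 - 129 = 1369

MCCCLXIX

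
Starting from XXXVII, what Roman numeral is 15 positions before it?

XXXVII = 37
37 - 15 = 22

XXII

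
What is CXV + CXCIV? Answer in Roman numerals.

CXV = 115
CXCIV = 194
115 + 194 = 309

CCCIX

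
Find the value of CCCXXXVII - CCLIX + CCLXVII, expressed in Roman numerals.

CCCXXXVII = 337, CCLIX = 259, CCLXVII = 267
337 - 259 = 78
78 + 267 = 345

CCCXLV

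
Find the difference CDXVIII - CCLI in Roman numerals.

CDXVIII = 418
CCLI = 251
418 - 251 = 167

CLXVII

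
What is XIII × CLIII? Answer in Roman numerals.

XIII = 13
CLIII = 153
13 × 153 = 1989

MCMLXXXIX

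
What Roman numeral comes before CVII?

CVII = 107; previous is 106

CVI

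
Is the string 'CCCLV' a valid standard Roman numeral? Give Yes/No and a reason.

'CCCLV': Check the rules: uses only the symbols I, V, X, L, C, D, M; no symbol is repeated more than three times in a row; V, L and D each appear at most once; no smaller symbol precedes a larger one (values never increase from left to right). Value: C (100) + C (100) + C (100) + L (50) + V (5) = 355. So it is a valid standard Roman numeral.

Yes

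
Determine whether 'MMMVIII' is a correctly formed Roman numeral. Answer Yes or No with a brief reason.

'MMMVIII': Check the rules: uses only the symbols I, V, X, L, C, D, M; no symbol is repeated more than three times in a row; V, L and D each appear at most once; no smaller symbol precedes a larger one (values never increase from left to right). Value: M (1000) + M (1000) + M (1000) + V (5) + I (1) + I (1) + I (1) = 3008. So it is a valid standard Roman numeral.

Yes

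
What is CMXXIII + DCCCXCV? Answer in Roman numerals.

CMXXIII = 923
DCCCXCV = 895
923 + 895 = 1818

MDCCCXVIII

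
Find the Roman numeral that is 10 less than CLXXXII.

CLXXXII = 182
182 - 10 = 172

CLXXII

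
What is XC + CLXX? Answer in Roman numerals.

XC = 90
CLXX = 170
90 + 170 = 260

CCLX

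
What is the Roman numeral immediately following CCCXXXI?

CCCXXXI = 331; next is 332

CCCXXXII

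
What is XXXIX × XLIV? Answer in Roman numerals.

XXXIX = 39
XLIV = 44
39 × 44 = 1716

MDCCXVI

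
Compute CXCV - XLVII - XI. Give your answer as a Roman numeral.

CXCV = 195, XLVII = 47, XI = 11
195 - 47 = 148
148 - 11 = 137

CXXXVII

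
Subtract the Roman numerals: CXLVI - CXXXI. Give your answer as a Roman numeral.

CXLVI = 146
CXXXI = 131
146 - 131 = 15

XV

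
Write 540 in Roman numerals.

Convert 540 to Roman numerals:
  540 contains 1×500 (D)
  40 contains 1×40 (XL)

DXL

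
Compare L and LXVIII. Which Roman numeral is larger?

L = 50
LXVIII = 68
68 is larger

LXVIII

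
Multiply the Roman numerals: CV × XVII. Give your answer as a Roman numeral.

CV = 105
XVII = 17
105 × 17 = 1785

MDCCLXXXV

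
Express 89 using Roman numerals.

Convert 89 to Roman numerals:
  89 contains 1×50 (L)
  39 contains 3×10 (XXX)
  9 contains 1×9 (IX)

LXXXIX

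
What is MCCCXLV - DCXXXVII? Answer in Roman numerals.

MCCCXLV = 1345
DCXXXVII = 637
1345 - 637 = 708

DCCVIII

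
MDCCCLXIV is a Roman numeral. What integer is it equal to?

MDCCCLXIV: M=1000, D=500, C=100, C=100, C=100, L=50, X=10, IV=4
1000 + 500 + 100 + 100 + 100 + 50 + 10 + 4 = 1864

1864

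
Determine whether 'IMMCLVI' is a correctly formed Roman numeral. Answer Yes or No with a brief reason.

'IMMCLVI': Invalid subtractive combination: IM

No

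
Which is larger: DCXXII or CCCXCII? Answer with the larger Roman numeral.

DCXXII = 622
CCCXCII = 392
622 is larger

DCXXII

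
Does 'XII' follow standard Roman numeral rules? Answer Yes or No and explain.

'XII': Check the rules: uses only the symbols I, V, X, L, C, D, M; no symbol is repeated more than three times in a row; V, L and D each appear at most once; no smaller symbol precedes a larger one (values never increase from left to right). Value: X (10) + I (1) + I (1) = 12. So it is a valid standard Roman numeral.

Yes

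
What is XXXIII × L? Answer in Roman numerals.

XXXIII = 33
L = 50
33 × 50 = 1650

MDCL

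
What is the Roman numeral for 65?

Convert 65 to Roman numerals:
  65 contains 1×50 (L)
  15 contains 1×10 (X)
  5 contains 1×5 (V)

LXV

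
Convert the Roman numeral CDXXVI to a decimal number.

CDXXVI: CD=400, X=10, X=10, V=5, I=1
400 + 10 + 10 + 5 + 1 = 426

426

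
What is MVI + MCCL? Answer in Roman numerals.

MVI = 1006
MCCL = 1250
1006 + 1250 = 2256

MMCCLVI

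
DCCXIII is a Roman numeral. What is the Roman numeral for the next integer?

DCCXIII = 713; next is 714

DCCXIV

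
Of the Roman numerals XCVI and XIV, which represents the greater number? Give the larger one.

XCVI = 96
XIV = 14
96 is larger

XCVI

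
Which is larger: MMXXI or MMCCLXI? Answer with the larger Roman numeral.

MMXXI = 2021
MMCCLXI = 2261
2261 is larger

MMCCLXI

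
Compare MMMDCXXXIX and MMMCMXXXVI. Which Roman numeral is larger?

MMMDCXXXIX = 3639
MMMCMXXXVI = 3936
3936 is larger

MMMCMXXXVI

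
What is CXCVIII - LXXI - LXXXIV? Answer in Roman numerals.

CXCVIII = 198, LXXI = 71, LXXXIV = 84
198 - 71 = 127
127 - 84 = 43

XLIII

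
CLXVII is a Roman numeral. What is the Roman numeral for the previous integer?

CLXVII = 167; previous is 166

CLXVI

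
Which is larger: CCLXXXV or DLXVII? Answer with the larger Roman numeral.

CCLXXXV = 285
DLXVII = 567
567 is larger

DLXVII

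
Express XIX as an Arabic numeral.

XIX: X=10, IX=9
10 + 9 = 19

19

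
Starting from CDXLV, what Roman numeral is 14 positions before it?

CDXLV = 445
445 - 14 = 431

CDXXXI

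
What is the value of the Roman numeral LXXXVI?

LXXXVI: L=50, X=10, X=10, X=10, V=5, I=1
50 + 10 + 10 + 10 + 5 + 1 = 86

86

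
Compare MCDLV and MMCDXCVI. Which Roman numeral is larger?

MCDLV = 1455
MMCDXCVI = 2496
2496 is larger

MMCDXCVI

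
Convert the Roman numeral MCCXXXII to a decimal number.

MCCXXXII: M=1000, C=100, C=100, X=10, X=10, X=10, I=1, I=1
1000 + 100 + 100 + 10 + 10 + 10 + 1 + 1 = 1232

1232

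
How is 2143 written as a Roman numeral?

Convert 2143 to Roman numerals:
  2143 contains 2×1000 (MM)
  143 contains 1×100 (C)
  43 contains 1×40 (XL)
  3 contains 3×1 (III)

MMCXLIII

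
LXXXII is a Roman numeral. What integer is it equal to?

LXXXII: L=50, X=10, X=10, X=10, I=1, I=1
50 + 10 + 10 + 10 + 1 + 1 = 82

82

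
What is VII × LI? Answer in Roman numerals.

VII = 7
LI = 51
7 × 51 = 357

CCCLVII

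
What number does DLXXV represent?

DLXXV: D=500, L=50, X=10, X=10, V=5
500 + 50 + 10 + 10 + 5 = 575

575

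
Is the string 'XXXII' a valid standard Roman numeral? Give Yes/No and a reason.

'XXXII': Check the rules: uses only the symbols I, V, X, L, C, D, M; no symbol is repeated more than three times in a row; V, L and D each appear at most once; no smaller symbol precedes a larger one (values never increase from left to right). Value: X (10) + X (10) + X (10) + I (1) + I (1) = 32. So it is a valid standard Roman numeral.

Yes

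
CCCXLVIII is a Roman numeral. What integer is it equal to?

CCCXLVIII: C=100, C=100, C=100, XL=40, V=5, I=1, I=1, I=1
100 + 100 + 100 + 40 + 5 + 1 + 1 + 1 = 348

348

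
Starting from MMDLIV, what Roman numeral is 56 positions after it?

MMDLIV = 2554
2554 + 56 = 2610

MMDCX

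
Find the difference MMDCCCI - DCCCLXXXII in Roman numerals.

MMDCCCI = 2801
DCCCLXXXII = 882
2801 - 882 = 1919

MCMXIX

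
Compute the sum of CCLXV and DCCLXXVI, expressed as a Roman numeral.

CCLXV = 265
DCCLXXVI = 776
265 + 776 = 1041

MXLI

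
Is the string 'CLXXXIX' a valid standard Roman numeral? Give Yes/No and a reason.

'CLXXXIX': Check the rules: uses only the symbols I, V, X, L, C, D, M; no symbol is repeated more than three times in a row; V, L and D each appear at most once; the only place a smaller symbol precedes a larger one is the allowed subtractive pair IX, the symbol right after such a pair (if any) is smaller than the pair's first symbol, and otherwise the values never increase from left to right. Value: C (100) + L (50) + X (10) + X (10) + X (10) + IX (9) = 189. So it is a valid standard Roman numeral.

Yes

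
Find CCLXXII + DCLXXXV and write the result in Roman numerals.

CCLXXII = 272
DCLXXXV = 685
272 + 685 = 957

CMLVII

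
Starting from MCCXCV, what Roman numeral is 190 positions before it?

MCCXCV = 1295
1295 - 190 = 1105

MCV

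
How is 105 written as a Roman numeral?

Convert 105 to Roman numerals:
  105 contains 1×100 (C)
  5 contains 1×5 (V)

CV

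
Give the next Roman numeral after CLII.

CLII = 152, so the next integer is 152 + 1 = 153

CLIII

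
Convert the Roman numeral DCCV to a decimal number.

DCCV: D=500, C=100, C=100, V=5
500 + 100 + 100 + 5 = 705

705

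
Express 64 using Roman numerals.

Convert 64 to Roman numerals:
  64 contains 1×50 (L)
  14 contains 1×10 (X)
  4 contains 1×4 (IV)

LXIV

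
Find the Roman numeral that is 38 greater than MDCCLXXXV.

MDCCLXXXV = 1785
1785 + 38 = 1823

MDCCCXXIII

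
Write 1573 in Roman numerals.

Convert 1573 to Roman numerals:
  1573 contains 1×1000 (M)
  573 contains 1×500 (D)
  73 contains 1×50 (L)
  23 contains 2×10 (XX)
  3 contains 3×1 (III)

MDLXXIII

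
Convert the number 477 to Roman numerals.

Convert 477 to Roman numerals:
  477 contains 1×400 (CD)
  77 contains 1×50 (L)
  27 contains 2×10 (XX)
  7 contains 1×5 (V)
  2 contains 2×1 (II)

CDLXXVII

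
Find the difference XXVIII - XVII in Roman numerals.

XXVIII = 28
XVII = 17
28 - 17 = 11

XI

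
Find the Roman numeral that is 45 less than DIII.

DIII = 503
503 - 45 = 458

CDLVIII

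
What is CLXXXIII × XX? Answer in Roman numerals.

CLXXXIII = 183
XX = 20
183 × 20 = 3660

MMMDCLX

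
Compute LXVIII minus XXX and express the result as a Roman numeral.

LXVIII = 68
XXX = 30
68 - 30 = 38

XXXVIII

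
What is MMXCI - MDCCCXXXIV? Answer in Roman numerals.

MMXCI = 2091
MDCCCXXXIV = 1834
2091 - 1834 = 257

CCLVII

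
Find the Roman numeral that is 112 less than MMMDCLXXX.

MMMDCLXXX = 3680
3680 - 112 = 3568

MMMDLXVIII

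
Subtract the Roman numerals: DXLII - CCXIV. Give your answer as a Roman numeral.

DXLII = 542
CCXIV = 214
542 - 214 = 328

CCCXXVIII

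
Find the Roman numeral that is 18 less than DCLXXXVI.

DCLXXXVI = 686
686 - 18 = 668

DCLXVIII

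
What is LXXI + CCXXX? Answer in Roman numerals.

LXXI = 71
CCXXX = 230
71 + 230 = 301

CCCI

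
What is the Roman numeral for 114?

Convert 114 to Roman numerals:
  114 contains 1×100 (C)
  14 contains 1×10 (X)
  4 contains 1×4 (IV)

CXIV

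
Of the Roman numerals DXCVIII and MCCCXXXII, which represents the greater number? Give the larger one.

DXCVIII = 598
MCCCXXXII = 1332
1332 is larger

MCCCXXXII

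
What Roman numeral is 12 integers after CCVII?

CCVII = 207
207 + 12 = 219

CCXIX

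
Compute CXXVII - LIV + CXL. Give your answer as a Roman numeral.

CXXVII = 127, LIV = 54, CXL = 140
127 - 54 = 73
73 + 140 = 213

CCXIII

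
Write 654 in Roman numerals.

Convert 654 to Roman numerals:
  654 contains 1×500 (D)
  154 contains 1×100 (C)
  54 contains 1×50 (L)
  4 contains 1×4 (IV)

DCLIV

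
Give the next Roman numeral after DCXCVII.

DCXCVII = 697; next is 698

DCXCVIII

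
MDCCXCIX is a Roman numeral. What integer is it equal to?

MDCCXCIX: M=1000, D=500, C=100, C=100, XC=90, IX=9
1000 + 500 + 100 + 100 + 90 + 9 = 1799

1799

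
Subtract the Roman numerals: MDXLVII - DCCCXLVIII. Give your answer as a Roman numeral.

MDXLVII = 1547
DCCCXLVIII = 848
1547 - 848 = 699

DCXCIX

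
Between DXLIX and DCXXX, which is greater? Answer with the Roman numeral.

DXLIX = 549
DCXXX = 630
630 is larger

DCXXX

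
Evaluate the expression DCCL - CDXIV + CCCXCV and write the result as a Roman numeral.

DCCL = 750, CDXIV = 414, CCCXCV = 395
750 - 414 = 336
336 + 395 = 731

DCCXXXI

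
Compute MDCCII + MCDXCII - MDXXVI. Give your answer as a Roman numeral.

MDCCII = 1702, MCDXCII = 1492, MDXXVI = 1526
1702 + 1492 = 3194
3194 - 1526 = 1668

MDCLXVIII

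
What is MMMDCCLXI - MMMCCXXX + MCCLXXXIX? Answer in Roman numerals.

MMMDCCLXI = 3761, MMMCCXXX = 3230, MCCLXXXIX = 1289
3761 - 3230 = 531
531 + 1289 = 1820

MDCCCXX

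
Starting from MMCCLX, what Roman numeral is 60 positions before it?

MMCCLX = 2260
2260 - 60 = 2200

MMCC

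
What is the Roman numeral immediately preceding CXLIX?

CXLIX = 149, so the previous integer is 149 - 1 = 148

CXLVIII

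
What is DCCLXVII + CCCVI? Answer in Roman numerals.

DCCLXVII = 767
CCCVI = 306
767 + 306 = 1073

MLXXIII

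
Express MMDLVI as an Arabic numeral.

MMDLVI: M=1000, M=1000, D=500, L=50, V=5, I=1
1000 + 1000 + 500 + 50 + 5 + 1 = 2556

2556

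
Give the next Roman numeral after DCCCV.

DCCCV = 805; next is 806

DCCCVI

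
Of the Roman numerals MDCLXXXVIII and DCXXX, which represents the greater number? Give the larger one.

MDCLXXXVIII = 1688
DCXXX = 630
1688 is larger

MDCLXXXVIII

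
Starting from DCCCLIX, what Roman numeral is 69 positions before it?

DCCCLIX = 859
859 - 69 = 790

DCCXC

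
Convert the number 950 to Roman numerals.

Convert 950 to Roman numerals:
  950 contains 1×900 (CM)
  50 contains 1×50 (L)

CML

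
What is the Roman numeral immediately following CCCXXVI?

CCCXXVI = 326; next is 327

CCCXXVII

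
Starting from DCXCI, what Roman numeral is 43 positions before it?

DCXCI = 691
691 - 43 = 648

DCXLVIII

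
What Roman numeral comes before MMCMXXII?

MMCMXXII = 2922, so the previous integer is 2922 - 1 = 2921

MMCMXXI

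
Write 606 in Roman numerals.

Convert 606 to Roman numerals:
  606 contains 1×500 (D)
  106 contains 1×100 (C)
  6 contains 1×5 (V)
  1 contains 1×1 (I)

DCVI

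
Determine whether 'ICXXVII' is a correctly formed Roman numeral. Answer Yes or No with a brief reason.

'ICXXVII': Invalid subtractive combination: IC

No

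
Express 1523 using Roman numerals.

Convert 1523 to Roman numerals:
  1523 contains 1×1000 (M)
  523 contains 1×500 (D)
  23 contains 2×10 (XX)
  3 contains 3×1 (III)

MDXXIII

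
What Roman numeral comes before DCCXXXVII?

DCCXXXVII = 737, so the previous integer is 737 - 1 = 736

DCCXXXVI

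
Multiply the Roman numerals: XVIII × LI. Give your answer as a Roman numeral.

XVIII = 18
LI = 51
18 × 51 = 918

CMXVIII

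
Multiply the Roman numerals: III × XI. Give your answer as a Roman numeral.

III = 3
XI = 11
3 × 11 = 33

XXXIII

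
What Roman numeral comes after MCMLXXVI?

MCMLXXVI = 1976; next is 1977

MCMLXXVII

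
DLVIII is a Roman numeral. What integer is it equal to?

DLVIII: D=500, L=50, V=5, I=1, I=1, I=1
500 + 50 + 5 + 1 + 1 + 1 = 558

558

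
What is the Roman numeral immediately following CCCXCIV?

CCCXCIV = 394; next is 395

CCCXCV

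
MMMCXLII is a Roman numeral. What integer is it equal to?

MMMCXLII: M=1000, M=1000, M=1000, C=100, XL=40, I=1, I=1
1000 + 1000 + 1000 + 100 + 40 + 1 + 1 = 3142

3142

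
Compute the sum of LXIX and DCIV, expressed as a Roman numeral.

LXIX = 69
DCIV = 604
69 + 604 = 673

DCLXXIII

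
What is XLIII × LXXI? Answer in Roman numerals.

XLIII = 43
LXXI = 71
43 × 71 = 3053

MMMLIII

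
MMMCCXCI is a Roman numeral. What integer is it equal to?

MMMCCXCI: M=1000, M=1000, M=1000, C=100, C=100, XC=90, I=1
1000 + 1000 + 1000 + 100 + 100 + 90 + 1 = 3291

3291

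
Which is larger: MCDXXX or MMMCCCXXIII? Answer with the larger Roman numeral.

MCDXXX = 1430
MMMCCCXXIII = 3323
3323 is larger

MMMCCCXXIII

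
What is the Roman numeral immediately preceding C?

C = 100, so the previous integer is 100 - 1 = 99

XCIX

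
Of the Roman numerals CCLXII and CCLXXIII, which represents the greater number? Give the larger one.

CCLXII = 262
CCLXXIII = 273
273 is larger

CCLXXIII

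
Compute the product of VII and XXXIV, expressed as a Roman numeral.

VII = 7
XXXIV = 34
7 × 34 = 238

CCXXXVIII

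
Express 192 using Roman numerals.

Convert 192 to Roman numerals:
  192 contains 1×100 (C)
  92 contains 1×90 (XC)
  2 contains 2×1 (II)

CXCII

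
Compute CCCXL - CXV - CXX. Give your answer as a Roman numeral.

CCCXL = 340, CXV = 115, CXX = 120
340 - 115 = 225
225 - 120 = 105

CV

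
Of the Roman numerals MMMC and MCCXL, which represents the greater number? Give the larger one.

MMMC = 3100
MCCXL = 1240
3100 is larger

MMMC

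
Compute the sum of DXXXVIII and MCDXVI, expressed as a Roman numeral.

DXXXVIII = 538
MCDXVI = 1416
538 + 1416 = 1954

MCMLIV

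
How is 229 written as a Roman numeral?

Convert 229 to Roman numerals:
  229 contains 2×100 (CC)
  29 contains 2×10 (XX)
  9 contains 1×9 (IX)

CCXXIX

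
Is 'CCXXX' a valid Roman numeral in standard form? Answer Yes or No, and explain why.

'CCXXX': Check the rules: uses only the symbols I, V, X, L, C, D, M; no symbol is repeated more than three times in a row; V, L and D each appear at most once; no smaller symbol precedes a larger one (values never increase from left to right). Value: C (100) + C (100) + X (10) + X (10) + X (10) = 230. So it is a valid standard Roman numeral.

Yes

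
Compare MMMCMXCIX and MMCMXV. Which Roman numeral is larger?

MMMCMXCIX = 3999
MMCMXV = 2915
3999 is larger

MMMCMXCIX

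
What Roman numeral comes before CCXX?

CCXX = 220, so the previous integer is 220 - 1 = 219

CCXIX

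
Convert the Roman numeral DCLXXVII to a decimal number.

DCLXXVII: D=500, C=100, L=50, X=10, X=10, V=5, I=1, I=1
500 + 100 + 50 + 10 + 10 + 5 + 1 + 1 = 677

677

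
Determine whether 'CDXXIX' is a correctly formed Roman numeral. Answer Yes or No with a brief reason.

'CDXXIX': Check the rules: uses only the symbols I, V, X, L, C, D, M; no symbol is repeated more than three times in a row; V, L and D each appear at most once; the only places a smaller symbol precedes a larger one are the allowed subtractive pairs CD, IX, the symbol right after such a pair (if any) is smaller than the pair's first symbol, and otherwise the values never increase from left to right. Value: CD (400) + X (10) + X (10) + IX (9) = 429. So it is a valid standard Roman numeral.

Yes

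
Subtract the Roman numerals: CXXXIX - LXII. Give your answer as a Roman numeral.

CXXXIX = 139
LXII = 62
139 - 62 = 77

LXXVII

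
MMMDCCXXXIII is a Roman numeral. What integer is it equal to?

MMMDCCXXXIII: M=1000, M=1000, M=1000, D=500, C=100, C=100, X=10, X=10, X=10, I=1, I=1, I=1
1000 + 1000 + 1000 + 500 + 100 + 100 + 10 + 10 + 10 + 1 + 1 + 1 = 3733

3733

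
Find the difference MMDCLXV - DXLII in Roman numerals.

MMDCLXV = 2665
DXLII = 542
2665 - 542 = 2123

MMCXXIII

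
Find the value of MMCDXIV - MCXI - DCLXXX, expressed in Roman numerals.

MMCDXIV = 2414, MCXI = 1111, DCLXXX = 680
2414 - 1111 = 1303
1303 - 680 = 623

DCXXIII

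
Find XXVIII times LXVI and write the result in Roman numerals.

XXVIII = 28
LXVI = 66
28 × 66 = 1848

MDCCCXLVIII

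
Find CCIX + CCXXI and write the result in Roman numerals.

CCIX = 209
CCXXI = 221
209 + 221 = 430

CDXXX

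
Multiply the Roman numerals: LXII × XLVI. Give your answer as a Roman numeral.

LXII = 62
XLVI = 46
62 × 46 = 2852

MMDCCCLII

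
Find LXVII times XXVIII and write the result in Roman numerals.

LXVII = 67
XXVIII = 28
67 × 28 = 1876

MDCCCLXXVI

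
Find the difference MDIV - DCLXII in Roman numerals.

MDIV = 1504
DCLXII = 662
1504 - 662 = 842

DCCCXLII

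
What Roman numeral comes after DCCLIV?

DCCLIV = 754, so the next integer is 754 + 1 = 755

DCCLV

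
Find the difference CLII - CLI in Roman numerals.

CLII = 152
CLI = 151
152 - 151 = 1

I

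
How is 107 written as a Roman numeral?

Convert 107 to Roman numerals:
  107 contains 1×100 (C)
  7 contains 1×5 (V)
  2 contains 2×1 (II)

CVII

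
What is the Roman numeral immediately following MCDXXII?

MCDXXII = 1422; next is 1423

MCDXXIII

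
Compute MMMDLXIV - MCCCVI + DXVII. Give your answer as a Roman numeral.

MMMDLXIV = 3564, MCCCVI = 1306, DXVII = 517
3564 - 1306 = 2258
2258 + 517 = 2775

MMDCCLXXV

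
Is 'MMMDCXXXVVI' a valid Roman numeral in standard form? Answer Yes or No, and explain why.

'MMMDCXXXVVI': V should not appear more than once

No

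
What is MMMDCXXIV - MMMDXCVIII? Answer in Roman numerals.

MMMDCXXIV = 3624
MMMDXCVIII = 3598
3624 - 3598 = 26

XXVI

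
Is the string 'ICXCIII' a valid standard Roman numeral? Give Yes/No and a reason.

'ICXCIII': Invalid subtractive combination: IC

No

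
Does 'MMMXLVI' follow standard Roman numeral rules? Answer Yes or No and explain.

'MMMXLVI': Check the rules: uses only the symbols I, V, X, L, C, D, M; no symbol is repeated more than three times in a row; V, L and D each appear at most once; the only place a smaller symbol precedes a larger one is the allowed subtractive pair XL, the symbol right after such a pair (if any) is smaller than the pair's first symbol, and otherwise the values never increase from left to right. Value: M (1000) + M (1000) + M (1000) + XL (40) + V (5) + I (1) = 3046. So it is a valid standard Roman numeral.

Yes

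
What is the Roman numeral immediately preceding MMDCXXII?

MMDCXXII = 2622; previous is 2621

MMDCXXI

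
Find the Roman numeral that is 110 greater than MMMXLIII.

MMMXLIII = 3043
3043 + 110 = 3153

MMMCLIII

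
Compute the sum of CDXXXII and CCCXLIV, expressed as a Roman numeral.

CDXXXII = 432
CCCXLIV = 344
432 + 344 = 776

DCCLXXVI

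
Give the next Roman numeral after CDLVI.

CDLVI = 456; next is 457

CDLVII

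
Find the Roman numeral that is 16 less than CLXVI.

CLXVI = 166
166 - 16 = 150

CL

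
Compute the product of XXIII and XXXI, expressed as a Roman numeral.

XXIII = 23
XXXI = 31
23 × 31 = 713

DCCXIII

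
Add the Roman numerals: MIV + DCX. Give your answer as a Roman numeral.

MIV = 1004
DCX = 610
1004 + 610 = 1614

MDCXIV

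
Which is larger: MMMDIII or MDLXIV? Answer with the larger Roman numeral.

MMMDIII = 3503
MDLXIV = 1564
3503 is larger

MMMDIII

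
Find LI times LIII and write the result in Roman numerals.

LI = 51
LIII = 53
51 × 53 = 2703

MMDCCIII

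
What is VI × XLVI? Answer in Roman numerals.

VI = 6
XLVI = 46
6 × 46 = 276

CCLXXVI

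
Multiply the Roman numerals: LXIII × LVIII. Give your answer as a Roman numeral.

LXIII = 63
LVIII = 58
63 × 58 = 3654

MMMDCLIV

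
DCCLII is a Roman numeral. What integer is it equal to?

DCCLII: D=500, C=100, C=100, L=50, I=1, I=1
500 + 100 + 100 + 50 + 1 + 1 = 752

752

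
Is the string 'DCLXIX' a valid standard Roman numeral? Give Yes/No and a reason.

'DCLXIX': Check the rules: uses only the symbols I, V, X, L, C, D, M; no symbol is repeated more than three times in a row; V, L and D each appear at most once; the only place a smaller symbol precedes a larger one is the allowed subtractive pair IX, the symbol right after such a pair (if any) is smaller than the pair's first symbol, and otherwise the values never increase from left to right. Value: D (500) + C (100) + L (50) + X (10) + IX (9) = 669. So it is a valid standard Roman numeral.

Yes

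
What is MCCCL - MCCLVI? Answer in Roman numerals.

MCCCL = 1350
MCCLVI = 1256
1350 - 1256 = 94

XCIV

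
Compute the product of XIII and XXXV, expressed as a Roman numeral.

XIII = 13
XXXV = 35
13 × 35 = 455

CDLV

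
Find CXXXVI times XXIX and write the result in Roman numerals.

CXXXVI = 136
XXIX = 29
136 × 29 = 3944

MMMCMXLIV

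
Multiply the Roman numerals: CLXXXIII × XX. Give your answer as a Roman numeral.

CLXXXIII = 183
XX = 20
183 × 20 = 3660

MMMDCLX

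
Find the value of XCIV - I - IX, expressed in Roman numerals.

XCIV = 94, I = 1, IX = 9
94 - 1 = 93
93 - 9 = 84

LXXXIV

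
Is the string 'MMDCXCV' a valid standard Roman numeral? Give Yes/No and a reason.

'MMDCXCV': Check the rules: uses only the symbols I, V, X, L, C, D, M; no symbol is repeated more than three times in a row; V, L and D each appear at most once; the only place a smaller symbol precedes a larger one is the allowed subtractive pair XC, the symbol right after such a pair (if any) is smaller than the pair's first symbol, and otherwise the values never increase from left to right. Value: M (1000) + M (1000) + D (500) + C (100) + XC (90) + V (5) = 2695. So it is a valid standard Roman numeral.

Yes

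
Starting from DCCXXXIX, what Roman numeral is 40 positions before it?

DCCXXXIX = 739
739 - 40 = 699

DCXCIX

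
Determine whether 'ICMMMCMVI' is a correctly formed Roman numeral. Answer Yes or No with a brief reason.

'ICMMMCMVI': Invalid subtractive combination: IC

No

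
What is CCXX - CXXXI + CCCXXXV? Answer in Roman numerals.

CCXX = 220, CXXXI = 131, CCCXXXV = 335
220 - 131 = 89
89 + 335 = 424

CDXXIV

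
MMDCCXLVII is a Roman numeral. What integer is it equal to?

MMDCCXLVII: M=1000, M=1000, D=500, C=100, C=100, XL=40, V=5, I=1, I=1
1000 + 1000 + 500 + 100 + 100 + 40 + 5 + 1 + 1 = 2747

2747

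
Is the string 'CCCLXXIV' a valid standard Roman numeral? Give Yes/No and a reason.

'CCCLXXIV': Check the rules: uses only the symbols I, V, X, L, C, D, M; no symbol is repeated more than three times in a row; V, L and D each appear at most once; the only place a smaller symbol precedes a larger one is the allowed subtractive pair IV, the symbol right after such a pair (if any) is smaller than the pair's first symbol, and otherwise the values never increase from left to right. Value: C (100) + C (100) + C (100) + L (50) + X (10) + X (10) + IV (4) = 374. So it is a valid standard Roman numeral.

Yes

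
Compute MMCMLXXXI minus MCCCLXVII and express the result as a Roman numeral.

MMCMLXXXI = 2981
MCCCLXVII = 1367
2981 - 1367 = 1614

MDCXIV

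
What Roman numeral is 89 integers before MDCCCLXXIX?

MDCCCLXXIX = 1879
1879 - 89 = 1790

MDCCXC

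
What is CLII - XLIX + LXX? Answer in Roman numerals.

CLII = 152, XLIX = 49, LXX = 70
152 - 49 = 103
103 + 70 = 173

CLXXIII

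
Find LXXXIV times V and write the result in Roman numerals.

LXXXIV = 84
V = 5
84 × 5 = 420

CDXX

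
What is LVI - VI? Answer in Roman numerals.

LVI = 56
VI = 6
56 - 6 = 50

L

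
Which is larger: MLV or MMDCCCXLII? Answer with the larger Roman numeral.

MLV = 1055
MMDCCCXLII = 2842
2842 is larger

MMDCCCXLII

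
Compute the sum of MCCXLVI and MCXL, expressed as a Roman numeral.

MCCXLVI = 1246
MCXL = 1140
1246 + 1140 = 2386

MMCCCLXXXVI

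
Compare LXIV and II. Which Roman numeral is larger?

LXIV = 64
II = 2
64 is larger

LXIV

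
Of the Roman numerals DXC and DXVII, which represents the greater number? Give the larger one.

DXC = 590
DXVII = 517
590 is larger

DXC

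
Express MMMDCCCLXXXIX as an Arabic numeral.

MMMDCCCLXXXIX: M=1000, M=1000, M=1000, D=500, C=100, C=100, C=100, L=50, X=10, X=10, X=10, IX=9
1000 + 1000 + 1000 + 500 + 100 + 100 + 100 + 50 + 10 + 10 + 10 + 9 = 3889

3889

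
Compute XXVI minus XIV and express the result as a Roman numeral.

XXVI = 26
XIV = 14
26 - 14 = 12

XII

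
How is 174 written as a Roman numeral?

Convert 174 to Roman numerals:
  174 contains 1×100 (C)
  74 contains 1×50 (L)
  24 contains 2×10 (XX)
  4 contains 1×4 (IV)

CLXXIV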